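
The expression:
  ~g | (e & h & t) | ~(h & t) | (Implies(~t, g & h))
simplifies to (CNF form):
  True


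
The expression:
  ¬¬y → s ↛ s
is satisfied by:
  {y: False}


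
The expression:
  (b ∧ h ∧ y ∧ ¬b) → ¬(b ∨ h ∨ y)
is always true.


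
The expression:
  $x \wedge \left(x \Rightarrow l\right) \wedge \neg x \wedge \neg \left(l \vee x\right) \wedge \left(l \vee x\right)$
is never true.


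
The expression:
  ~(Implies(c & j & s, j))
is never true.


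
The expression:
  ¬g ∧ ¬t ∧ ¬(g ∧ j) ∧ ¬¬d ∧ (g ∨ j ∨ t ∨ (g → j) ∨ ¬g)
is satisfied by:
  {d: True, g: False, t: False}


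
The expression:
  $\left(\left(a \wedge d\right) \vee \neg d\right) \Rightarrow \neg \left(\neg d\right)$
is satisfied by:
  {d: True}


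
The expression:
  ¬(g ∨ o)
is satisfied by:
  {g: False, o: False}


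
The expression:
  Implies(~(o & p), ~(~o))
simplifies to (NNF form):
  o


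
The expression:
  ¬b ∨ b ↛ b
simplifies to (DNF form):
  ¬b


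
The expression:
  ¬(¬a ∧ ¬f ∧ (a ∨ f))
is always true.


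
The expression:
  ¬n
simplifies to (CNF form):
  ¬n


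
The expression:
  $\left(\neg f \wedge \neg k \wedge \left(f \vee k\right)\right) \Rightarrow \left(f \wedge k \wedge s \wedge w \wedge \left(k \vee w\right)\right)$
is always true.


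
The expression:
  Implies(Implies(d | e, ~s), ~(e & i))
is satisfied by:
  {s: True, e: False, i: False}
  {e: False, i: False, s: False}
  {s: True, i: True, e: False}
  {i: True, e: False, s: False}
  {s: True, e: True, i: False}
  {e: True, s: False, i: False}
  {s: True, i: True, e: True}


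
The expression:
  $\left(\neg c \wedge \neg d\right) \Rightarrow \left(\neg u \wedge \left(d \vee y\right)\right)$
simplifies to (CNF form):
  $\left(c \vee d \vee y\right) \wedge \left(c \vee d \vee \neg u\right)$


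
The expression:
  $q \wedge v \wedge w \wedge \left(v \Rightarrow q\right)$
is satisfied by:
  {w: True, q: True, v: True}


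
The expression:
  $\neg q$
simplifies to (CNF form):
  $\neg q$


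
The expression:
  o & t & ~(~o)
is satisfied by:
  {t: True, o: True}


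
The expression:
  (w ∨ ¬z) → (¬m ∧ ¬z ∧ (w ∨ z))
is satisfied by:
  {z: True, m: False, w: False}
  {z: True, m: True, w: False}
  {w: True, m: False, z: False}


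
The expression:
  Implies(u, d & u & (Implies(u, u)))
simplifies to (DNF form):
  d | ~u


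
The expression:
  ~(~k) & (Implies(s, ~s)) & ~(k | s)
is never true.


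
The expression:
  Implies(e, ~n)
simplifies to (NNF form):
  ~e | ~n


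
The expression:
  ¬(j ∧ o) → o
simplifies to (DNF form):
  o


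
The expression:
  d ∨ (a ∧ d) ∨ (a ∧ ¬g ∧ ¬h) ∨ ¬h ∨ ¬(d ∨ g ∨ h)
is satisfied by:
  {d: True, h: False}
  {h: False, d: False}
  {h: True, d: True}


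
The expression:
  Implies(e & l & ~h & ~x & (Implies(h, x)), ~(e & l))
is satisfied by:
  {h: True, x: True, l: False, e: False}
  {h: True, l: False, e: False, x: False}
  {x: True, l: False, e: False, h: False}
  {x: False, l: False, e: False, h: False}
  {h: True, e: True, x: True, l: False}
  {h: True, e: True, x: False, l: False}
  {e: True, x: True, h: False, l: False}
  {e: True, h: False, l: False, x: False}
  {x: True, h: True, l: True, e: False}
  {h: True, l: True, x: False, e: False}
  {x: True, l: True, h: False, e: False}
  {l: True, h: False, e: False, x: False}
  {h: True, e: True, l: True, x: True}
  {h: True, e: True, l: True, x: False}
  {e: True, l: True, x: True, h: False}


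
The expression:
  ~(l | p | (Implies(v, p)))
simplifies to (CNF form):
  v & ~l & ~p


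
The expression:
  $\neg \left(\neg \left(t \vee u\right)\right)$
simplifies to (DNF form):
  $t \vee u$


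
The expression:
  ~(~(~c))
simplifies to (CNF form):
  ~c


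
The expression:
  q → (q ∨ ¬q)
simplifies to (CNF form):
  True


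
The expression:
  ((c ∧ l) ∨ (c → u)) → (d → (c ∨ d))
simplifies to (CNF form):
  True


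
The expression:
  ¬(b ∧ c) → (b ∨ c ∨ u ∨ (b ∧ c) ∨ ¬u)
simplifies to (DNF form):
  True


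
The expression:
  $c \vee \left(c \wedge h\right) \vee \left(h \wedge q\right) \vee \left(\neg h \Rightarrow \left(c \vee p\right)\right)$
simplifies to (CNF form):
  $c \vee h \vee p$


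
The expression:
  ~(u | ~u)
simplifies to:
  False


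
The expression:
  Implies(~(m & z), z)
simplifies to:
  z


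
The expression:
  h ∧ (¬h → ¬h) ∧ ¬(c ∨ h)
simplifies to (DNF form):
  False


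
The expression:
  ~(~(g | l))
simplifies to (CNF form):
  g | l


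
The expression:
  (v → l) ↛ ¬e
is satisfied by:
  {e: True, l: True, v: False}
  {e: True, v: False, l: False}
  {e: True, l: True, v: True}


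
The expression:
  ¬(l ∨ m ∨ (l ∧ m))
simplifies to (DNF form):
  ¬l ∧ ¬m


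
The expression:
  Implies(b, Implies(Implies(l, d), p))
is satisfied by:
  {l: True, p: True, d: False, b: False}
  {p: True, l: False, d: False, b: False}
  {l: True, p: True, d: True, b: False}
  {p: True, d: True, l: False, b: False}
  {l: True, d: False, p: False, b: False}
  {l: False, d: False, p: False, b: False}
  {l: True, d: True, p: False, b: False}
  {d: True, l: False, p: False, b: False}
  {b: True, l: True, p: True, d: False}
  {b: True, p: True, l: False, d: False}
  {b: True, l: True, p: True, d: True}
  {b: True, p: True, d: True, l: False}
  {b: True, l: True, d: False, p: False}


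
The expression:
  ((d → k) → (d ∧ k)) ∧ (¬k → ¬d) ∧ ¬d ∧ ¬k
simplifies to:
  False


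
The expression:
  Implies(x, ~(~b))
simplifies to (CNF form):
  b | ~x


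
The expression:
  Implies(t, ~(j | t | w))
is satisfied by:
  {t: False}


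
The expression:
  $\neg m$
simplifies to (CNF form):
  $\neg m$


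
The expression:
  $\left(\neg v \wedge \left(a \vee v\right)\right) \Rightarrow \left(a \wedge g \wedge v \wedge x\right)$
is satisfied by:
  {v: True, a: False}
  {a: False, v: False}
  {a: True, v: True}


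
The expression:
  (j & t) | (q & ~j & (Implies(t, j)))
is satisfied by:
  {t: True, j: True, q: True}
  {t: True, j: True, q: False}
  {q: True, j: False, t: False}


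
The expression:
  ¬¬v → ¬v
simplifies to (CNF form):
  ¬v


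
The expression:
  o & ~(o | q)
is never true.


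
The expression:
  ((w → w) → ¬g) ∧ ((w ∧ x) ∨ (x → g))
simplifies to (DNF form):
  (w ∧ ¬g) ∨ (¬g ∧ ¬x)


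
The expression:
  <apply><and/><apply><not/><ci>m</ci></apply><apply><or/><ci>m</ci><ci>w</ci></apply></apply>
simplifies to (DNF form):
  <apply><and/><ci>w</ci><apply><not/><ci>m</ci></apply></apply>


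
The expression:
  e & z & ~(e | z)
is never true.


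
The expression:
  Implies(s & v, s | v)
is always true.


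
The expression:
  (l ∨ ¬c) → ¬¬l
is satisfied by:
  {c: True, l: True}
  {c: True, l: False}
  {l: True, c: False}


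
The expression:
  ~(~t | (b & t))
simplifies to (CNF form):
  t & ~b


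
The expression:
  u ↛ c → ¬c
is always true.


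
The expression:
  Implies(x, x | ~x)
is always true.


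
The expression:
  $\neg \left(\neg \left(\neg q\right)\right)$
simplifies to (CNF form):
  $\neg q$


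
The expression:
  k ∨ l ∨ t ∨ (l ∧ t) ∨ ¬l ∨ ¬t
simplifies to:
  True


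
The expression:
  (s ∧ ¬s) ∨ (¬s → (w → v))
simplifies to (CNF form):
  s ∨ v ∨ ¬w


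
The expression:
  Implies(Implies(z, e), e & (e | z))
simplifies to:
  e | z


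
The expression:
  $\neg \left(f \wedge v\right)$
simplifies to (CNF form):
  $\neg f \vee \neg v$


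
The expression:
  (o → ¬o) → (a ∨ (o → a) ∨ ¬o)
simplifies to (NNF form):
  True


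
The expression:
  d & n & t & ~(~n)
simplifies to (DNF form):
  d & n & t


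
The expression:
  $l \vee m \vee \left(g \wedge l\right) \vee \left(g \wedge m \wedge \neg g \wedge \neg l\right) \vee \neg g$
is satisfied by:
  {m: True, l: True, g: False}
  {m: True, g: False, l: False}
  {l: True, g: False, m: False}
  {l: False, g: False, m: False}
  {m: True, l: True, g: True}
  {m: True, g: True, l: False}
  {l: True, g: True, m: False}


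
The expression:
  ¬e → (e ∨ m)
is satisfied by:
  {m: True, e: True}
  {m: True, e: False}
  {e: True, m: False}


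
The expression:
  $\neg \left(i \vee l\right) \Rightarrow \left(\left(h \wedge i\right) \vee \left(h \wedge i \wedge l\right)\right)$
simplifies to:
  $i \vee l$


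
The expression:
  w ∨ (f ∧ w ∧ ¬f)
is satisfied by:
  {w: True}


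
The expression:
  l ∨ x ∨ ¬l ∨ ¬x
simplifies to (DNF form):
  True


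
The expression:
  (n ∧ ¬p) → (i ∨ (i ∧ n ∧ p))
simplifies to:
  i ∨ p ∨ ¬n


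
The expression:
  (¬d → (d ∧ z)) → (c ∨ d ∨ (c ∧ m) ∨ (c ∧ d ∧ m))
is always true.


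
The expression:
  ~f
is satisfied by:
  {f: False}


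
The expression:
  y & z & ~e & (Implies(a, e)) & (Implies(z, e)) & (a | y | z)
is never true.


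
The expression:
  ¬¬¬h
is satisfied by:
  {h: False}


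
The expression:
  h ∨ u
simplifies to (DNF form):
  h ∨ u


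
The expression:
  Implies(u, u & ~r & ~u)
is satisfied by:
  {u: False}


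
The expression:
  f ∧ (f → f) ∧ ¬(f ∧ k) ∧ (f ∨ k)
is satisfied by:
  {f: True, k: False}


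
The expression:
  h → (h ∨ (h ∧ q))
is always true.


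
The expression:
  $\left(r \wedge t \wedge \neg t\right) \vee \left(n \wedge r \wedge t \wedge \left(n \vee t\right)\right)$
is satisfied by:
  {t: True, r: True, n: True}


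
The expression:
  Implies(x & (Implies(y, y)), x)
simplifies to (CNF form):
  True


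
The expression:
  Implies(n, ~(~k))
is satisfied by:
  {k: True, n: False}
  {n: False, k: False}
  {n: True, k: True}


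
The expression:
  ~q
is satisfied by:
  {q: False}


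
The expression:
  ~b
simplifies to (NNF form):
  ~b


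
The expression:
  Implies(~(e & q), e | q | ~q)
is always true.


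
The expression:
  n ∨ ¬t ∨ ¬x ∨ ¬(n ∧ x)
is always true.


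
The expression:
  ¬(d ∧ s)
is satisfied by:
  {s: False, d: False}
  {d: True, s: False}
  {s: True, d: False}


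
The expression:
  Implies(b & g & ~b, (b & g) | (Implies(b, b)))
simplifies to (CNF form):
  True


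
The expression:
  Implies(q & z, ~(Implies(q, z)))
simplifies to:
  ~q | ~z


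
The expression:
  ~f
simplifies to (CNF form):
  ~f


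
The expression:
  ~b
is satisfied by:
  {b: False}


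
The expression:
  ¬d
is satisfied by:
  {d: False}


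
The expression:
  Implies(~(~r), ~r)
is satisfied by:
  {r: False}


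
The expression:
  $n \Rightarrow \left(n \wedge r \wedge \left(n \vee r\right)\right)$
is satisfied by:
  {r: True, n: False}
  {n: False, r: False}
  {n: True, r: True}


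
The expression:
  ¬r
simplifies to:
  ¬r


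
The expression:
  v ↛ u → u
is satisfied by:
  {u: True, v: False}
  {v: False, u: False}
  {v: True, u: True}


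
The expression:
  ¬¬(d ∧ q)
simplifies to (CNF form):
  d ∧ q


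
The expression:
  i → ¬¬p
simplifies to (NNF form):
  p ∨ ¬i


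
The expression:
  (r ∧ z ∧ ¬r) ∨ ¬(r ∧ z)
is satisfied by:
  {z: False, r: False}
  {r: True, z: False}
  {z: True, r: False}


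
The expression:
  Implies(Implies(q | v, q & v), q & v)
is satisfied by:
  {q: True, v: True}
  {q: True, v: False}
  {v: True, q: False}


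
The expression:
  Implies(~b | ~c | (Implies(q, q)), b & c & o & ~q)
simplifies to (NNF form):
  b & c & o & ~q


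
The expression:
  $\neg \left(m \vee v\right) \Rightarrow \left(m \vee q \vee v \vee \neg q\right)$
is always true.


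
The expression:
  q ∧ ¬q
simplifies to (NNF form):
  False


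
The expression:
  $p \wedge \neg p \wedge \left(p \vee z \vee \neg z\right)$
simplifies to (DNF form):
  $\text{False}$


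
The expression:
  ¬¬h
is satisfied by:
  {h: True}


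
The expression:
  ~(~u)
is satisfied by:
  {u: True}


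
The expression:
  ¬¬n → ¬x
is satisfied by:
  {x: False, n: False}
  {n: True, x: False}
  {x: True, n: False}


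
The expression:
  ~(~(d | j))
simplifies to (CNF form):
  d | j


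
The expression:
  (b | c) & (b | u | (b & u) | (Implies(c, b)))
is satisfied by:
  {b: True, c: True, u: True}
  {b: True, c: True, u: False}
  {b: True, u: True, c: False}
  {b: True, u: False, c: False}
  {c: True, u: True, b: False}


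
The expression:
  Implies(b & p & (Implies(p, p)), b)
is always true.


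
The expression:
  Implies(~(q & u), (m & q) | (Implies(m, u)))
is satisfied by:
  {q: True, u: True, m: False}
  {q: True, m: False, u: False}
  {u: True, m: False, q: False}
  {u: False, m: False, q: False}
  {q: True, u: True, m: True}
  {q: True, m: True, u: False}
  {u: True, m: True, q: False}


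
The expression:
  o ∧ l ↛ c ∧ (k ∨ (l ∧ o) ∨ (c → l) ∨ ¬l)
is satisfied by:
  {o: True, l: True, c: False}


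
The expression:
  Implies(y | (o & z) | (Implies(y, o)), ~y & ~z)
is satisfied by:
  {y: False, z: False}


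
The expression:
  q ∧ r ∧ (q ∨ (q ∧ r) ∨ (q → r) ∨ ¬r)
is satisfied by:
  {r: True, q: True}


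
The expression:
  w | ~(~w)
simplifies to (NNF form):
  w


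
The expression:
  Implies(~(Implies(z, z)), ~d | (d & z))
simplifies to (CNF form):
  True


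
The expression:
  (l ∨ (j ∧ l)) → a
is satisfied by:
  {a: True, l: False}
  {l: False, a: False}
  {l: True, a: True}


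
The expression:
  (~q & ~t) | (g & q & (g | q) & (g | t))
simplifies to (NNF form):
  (g & q) | (~q & ~t)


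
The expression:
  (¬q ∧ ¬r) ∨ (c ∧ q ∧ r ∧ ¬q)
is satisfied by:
  {q: False, r: False}


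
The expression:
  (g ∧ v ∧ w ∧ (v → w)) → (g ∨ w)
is always true.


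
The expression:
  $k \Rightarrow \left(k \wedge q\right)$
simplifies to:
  $q \vee \neg k$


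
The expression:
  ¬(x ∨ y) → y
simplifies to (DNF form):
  x ∨ y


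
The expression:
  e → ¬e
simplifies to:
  ¬e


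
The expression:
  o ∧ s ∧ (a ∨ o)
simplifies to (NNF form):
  o ∧ s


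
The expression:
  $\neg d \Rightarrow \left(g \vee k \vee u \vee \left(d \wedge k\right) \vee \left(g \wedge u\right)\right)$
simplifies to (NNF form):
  $d \vee g \vee k \vee u$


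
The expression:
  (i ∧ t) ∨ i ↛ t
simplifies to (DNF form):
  i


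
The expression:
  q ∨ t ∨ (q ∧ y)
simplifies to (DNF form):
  q ∨ t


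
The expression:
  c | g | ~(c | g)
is always true.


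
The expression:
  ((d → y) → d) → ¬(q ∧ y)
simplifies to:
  ¬d ∨ ¬q ∨ ¬y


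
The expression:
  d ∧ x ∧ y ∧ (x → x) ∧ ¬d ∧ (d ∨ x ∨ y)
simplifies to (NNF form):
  False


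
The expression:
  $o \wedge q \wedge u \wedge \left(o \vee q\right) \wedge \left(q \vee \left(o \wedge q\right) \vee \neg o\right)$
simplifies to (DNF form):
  $o \wedge q \wedge u$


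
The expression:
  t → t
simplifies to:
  True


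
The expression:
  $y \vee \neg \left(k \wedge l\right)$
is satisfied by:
  {y: True, l: False, k: False}
  {l: False, k: False, y: False}
  {y: True, k: True, l: False}
  {k: True, l: False, y: False}
  {y: True, l: True, k: False}
  {l: True, y: False, k: False}
  {y: True, k: True, l: True}


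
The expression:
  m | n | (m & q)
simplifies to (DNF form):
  m | n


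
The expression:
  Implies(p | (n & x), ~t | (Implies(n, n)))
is always true.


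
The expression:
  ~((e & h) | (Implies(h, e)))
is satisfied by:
  {h: True, e: False}


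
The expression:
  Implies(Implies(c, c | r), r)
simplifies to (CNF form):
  r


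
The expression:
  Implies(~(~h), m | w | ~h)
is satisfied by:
  {m: True, w: True, h: False}
  {m: True, h: False, w: False}
  {w: True, h: False, m: False}
  {w: False, h: False, m: False}
  {m: True, w: True, h: True}
  {m: True, h: True, w: False}
  {w: True, h: True, m: False}


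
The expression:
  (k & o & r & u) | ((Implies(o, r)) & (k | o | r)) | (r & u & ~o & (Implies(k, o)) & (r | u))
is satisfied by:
  {r: True, k: True, o: False}
  {r: True, k: False, o: False}
  {r: True, o: True, k: True}
  {r: True, o: True, k: False}
  {k: True, o: False, r: False}


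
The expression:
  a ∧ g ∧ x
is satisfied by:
  {a: True, x: True, g: True}


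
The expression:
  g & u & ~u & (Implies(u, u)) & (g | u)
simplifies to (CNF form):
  False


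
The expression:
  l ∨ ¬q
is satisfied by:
  {l: True, q: False}
  {q: False, l: False}
  {q: True, l: True}


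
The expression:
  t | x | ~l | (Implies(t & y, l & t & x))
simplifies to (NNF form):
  True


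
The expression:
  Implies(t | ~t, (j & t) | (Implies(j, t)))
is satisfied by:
  {t: True, j: False}
  {j: False, t: False}
  {j: True, t: True}


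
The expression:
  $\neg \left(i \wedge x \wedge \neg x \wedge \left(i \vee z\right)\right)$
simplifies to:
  $\text{True}$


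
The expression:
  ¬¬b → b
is always true.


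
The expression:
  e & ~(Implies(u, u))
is never true.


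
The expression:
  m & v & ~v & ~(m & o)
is never true.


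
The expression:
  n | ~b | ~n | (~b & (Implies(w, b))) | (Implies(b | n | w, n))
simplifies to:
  True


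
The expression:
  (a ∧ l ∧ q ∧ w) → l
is always true.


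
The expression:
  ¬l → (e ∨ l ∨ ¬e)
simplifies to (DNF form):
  True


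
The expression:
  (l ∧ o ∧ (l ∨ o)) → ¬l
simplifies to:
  ¬l ∨ ¬o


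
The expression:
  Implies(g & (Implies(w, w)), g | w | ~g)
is always true.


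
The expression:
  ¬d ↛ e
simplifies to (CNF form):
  e ∨ ¬d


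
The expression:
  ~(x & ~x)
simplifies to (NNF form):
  True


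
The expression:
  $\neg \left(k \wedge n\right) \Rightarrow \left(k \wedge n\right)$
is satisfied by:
  {n: True, k: True}


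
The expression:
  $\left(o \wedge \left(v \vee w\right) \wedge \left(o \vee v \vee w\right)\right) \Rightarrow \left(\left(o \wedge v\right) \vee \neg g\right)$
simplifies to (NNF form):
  $v \vee \neg g \vee \neg o \vee \neg w$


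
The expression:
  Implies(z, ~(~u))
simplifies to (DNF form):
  u | ~z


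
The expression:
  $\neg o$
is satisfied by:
  {o: False}


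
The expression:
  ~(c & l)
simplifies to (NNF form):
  ~c | ~l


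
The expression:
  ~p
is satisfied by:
  {p: False}


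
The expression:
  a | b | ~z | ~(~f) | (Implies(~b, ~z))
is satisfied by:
  {a: True, b: True, f: True, z: False}
  {a: True, b: True, f: False, z: False}
  {a: True, f: True, z: False, b: False}
  {a: True, f: False, z: False, b: False}
  {b: True, f: True, z: False, a: False}
  {b: True, f: False, z: False, a: False}
  {f: True, b: False, z: False, a: False}
  {f: False, b: False, z: False, a: False}
  {a: True, b: True, z: True, f: True}
  {a: True, b: True, z: True, f: False}
  {a: True, z: True, f: True, b: False}
  {a: True, z: True, f: False, b: False}
  {z: True, b: True, f: True, a: False}
  {z: True, b: True, f: False, a: False}
  {z: True, f: True, b: False, a: False}


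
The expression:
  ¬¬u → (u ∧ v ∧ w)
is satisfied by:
  {w: True, v: True, u: False}
  {w: True, v: False, u: False}
  {v: True, w: False, u: False}
  {w: False, v: False, u: False}
  {w: True, u: True, v: True}


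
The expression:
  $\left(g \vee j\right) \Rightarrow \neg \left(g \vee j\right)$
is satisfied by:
  {g: False, j: False}


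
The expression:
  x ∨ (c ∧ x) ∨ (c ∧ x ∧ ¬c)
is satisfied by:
  {x: True}


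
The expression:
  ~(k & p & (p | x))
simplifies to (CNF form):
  ~k | ~p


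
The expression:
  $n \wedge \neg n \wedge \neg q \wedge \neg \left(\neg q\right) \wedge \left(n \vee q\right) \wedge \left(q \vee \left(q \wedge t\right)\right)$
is never true.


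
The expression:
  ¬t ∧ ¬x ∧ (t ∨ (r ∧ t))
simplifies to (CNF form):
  False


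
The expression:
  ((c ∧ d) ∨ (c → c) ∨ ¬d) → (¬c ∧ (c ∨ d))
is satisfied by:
  {d: True, c: False}


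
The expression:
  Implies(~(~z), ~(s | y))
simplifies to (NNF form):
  ~z | (~s & ~y)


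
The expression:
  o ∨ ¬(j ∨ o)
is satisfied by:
  {o: True, j: False}
  {j: False, o: False}
  {j: True, o: True}


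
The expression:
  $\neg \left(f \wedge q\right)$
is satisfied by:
  {q: False, f: False}
  {f: True, q: False}
  {q: True, f: False}


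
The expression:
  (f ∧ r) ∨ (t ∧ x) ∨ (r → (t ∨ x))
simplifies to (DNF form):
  f ∨ t ∨ x ∨ ¬r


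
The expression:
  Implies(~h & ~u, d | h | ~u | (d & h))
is always true.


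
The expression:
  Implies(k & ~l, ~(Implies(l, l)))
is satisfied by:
  {l: True, k: False}
  {k: False, l: False}
  {k: True, l: True}


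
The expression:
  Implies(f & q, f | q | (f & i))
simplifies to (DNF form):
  True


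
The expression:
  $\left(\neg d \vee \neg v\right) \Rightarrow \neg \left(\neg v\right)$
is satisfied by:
  {v: True}


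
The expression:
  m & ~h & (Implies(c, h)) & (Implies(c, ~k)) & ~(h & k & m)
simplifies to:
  m & ~c & ~h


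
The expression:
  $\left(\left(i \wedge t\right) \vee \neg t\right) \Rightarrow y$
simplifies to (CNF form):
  $\left(t \vee y\right) \wedge \left(y \vee \neg i\right)$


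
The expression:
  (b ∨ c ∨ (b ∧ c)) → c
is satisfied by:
  {c: True, b: False}
  {b: False, c: False}
  {b: True, c: True}


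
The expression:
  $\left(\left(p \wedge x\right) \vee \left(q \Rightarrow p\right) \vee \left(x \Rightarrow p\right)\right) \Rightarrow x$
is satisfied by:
  {x: True}


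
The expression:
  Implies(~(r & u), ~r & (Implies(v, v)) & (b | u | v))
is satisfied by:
  {v: True, u: True, b: True, r: False}
  {v: True, u: True, b: False, r: False}
  {u: True, b: True, v: False, r: False}
  {u: True, v: False, b: False, r: False}
  {r: True, v: True, u: True, b: True}
  {r: True, v: True, u: True, b: False}
  {r: True, u: True, b: True, v: False}
  {r: True, u: True, v: False, b: False}
  {v: True, b: True, u: False, r: False}
  {v: True, b: False, u: False, r: False}
  {b: True, v: False, u: False, r: False}


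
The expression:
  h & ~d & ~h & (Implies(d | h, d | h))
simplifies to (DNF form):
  False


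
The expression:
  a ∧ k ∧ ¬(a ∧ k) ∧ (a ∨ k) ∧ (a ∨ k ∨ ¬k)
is never true.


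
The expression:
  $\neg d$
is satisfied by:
  {d: False}


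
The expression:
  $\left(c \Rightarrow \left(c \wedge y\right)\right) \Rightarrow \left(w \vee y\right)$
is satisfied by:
  {y: True, c: True, w: True}
  {y: True, c: True, w: False}
  {y: True, w: True, c: False}
  {y: True, w: False, c: False}
  {c: True, w: True, y: False}
  {c: True, w: False, y: False}
  {w: True, c: False, y: False}


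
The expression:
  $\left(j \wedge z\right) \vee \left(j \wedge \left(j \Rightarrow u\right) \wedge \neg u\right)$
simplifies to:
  $j \wedge z$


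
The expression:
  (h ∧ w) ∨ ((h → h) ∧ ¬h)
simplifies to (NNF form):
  w ∨ ¬h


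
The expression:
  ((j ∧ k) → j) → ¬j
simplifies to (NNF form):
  ¬j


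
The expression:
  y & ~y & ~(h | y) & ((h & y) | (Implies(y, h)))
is never true.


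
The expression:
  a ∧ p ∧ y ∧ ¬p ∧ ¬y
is never true.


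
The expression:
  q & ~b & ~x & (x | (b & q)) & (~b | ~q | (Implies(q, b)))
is never true.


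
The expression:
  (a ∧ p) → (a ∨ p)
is always true.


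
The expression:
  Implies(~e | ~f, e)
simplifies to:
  e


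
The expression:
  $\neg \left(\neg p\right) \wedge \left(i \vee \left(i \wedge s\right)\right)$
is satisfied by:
  {i: True, p: True}


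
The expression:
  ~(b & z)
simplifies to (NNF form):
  ~b | ~z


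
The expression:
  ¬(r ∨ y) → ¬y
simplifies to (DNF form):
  True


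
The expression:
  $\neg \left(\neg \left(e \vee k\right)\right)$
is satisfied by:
  {k: True, e: True}
  {k: True, e: False}
  {e: True, k: False}


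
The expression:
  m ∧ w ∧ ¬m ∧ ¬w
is never true.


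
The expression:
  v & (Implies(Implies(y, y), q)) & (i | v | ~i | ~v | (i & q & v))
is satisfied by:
  {q: True, v: True}


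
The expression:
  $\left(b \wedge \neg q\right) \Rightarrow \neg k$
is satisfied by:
  {q: True, k: False, b: False}
  {k: False, b: False, q: False}
  {b: True, q: True, k: False}
  {b: True, k: False, q: False}
  {q: True, k: True, b: False}
  {k: True, q: False, b: False}
  {b: True, k: True, q: True}


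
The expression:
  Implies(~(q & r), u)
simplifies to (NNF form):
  u | (q & r)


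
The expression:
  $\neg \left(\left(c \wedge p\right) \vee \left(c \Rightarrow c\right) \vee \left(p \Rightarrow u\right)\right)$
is never true.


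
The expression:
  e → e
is always true.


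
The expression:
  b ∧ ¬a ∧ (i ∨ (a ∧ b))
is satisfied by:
  {i: True, b: True, a: False}


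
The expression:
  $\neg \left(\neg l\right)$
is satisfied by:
  {l: True}


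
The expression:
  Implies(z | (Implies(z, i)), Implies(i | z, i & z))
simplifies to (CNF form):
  (i | ~i) & (i | ~z) & (z | ~i) & (z | ~z)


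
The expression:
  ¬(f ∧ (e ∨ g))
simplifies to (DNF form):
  (¬e ∧ ¬g) ∨ ¬f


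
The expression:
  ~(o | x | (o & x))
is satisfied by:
  {x: False, o: False}


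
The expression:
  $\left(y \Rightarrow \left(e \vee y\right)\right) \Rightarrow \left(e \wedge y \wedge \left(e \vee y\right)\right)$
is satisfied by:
  {e: True, y: True}


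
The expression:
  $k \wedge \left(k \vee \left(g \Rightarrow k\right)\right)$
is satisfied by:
  {k: True}


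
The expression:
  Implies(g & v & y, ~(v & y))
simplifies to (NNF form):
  ~g | ~v | ~y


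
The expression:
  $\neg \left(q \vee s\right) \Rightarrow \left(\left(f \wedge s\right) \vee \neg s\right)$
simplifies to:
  $\text{True}$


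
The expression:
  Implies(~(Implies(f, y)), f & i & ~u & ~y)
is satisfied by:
  {y: True, i: True, u: False, f: False}
  {y: True, i: False, u: False, f: False}
  {y: True, u: True, i: True, f: False}
  {y: True, u: True, i: False, f: False}
  {i: True, y: False, u: False, f: False}
  {i: False, y: False, u: False, f: False}
  {u: True, i: True, y: False, f: False}
  {u: True, i: False, y: False, f: False}
  {f: True, y: True, i: True, u: False}
  {f: True, y: True, i: False, u: False}
  {f: True, y: True, u: True, i: True}
  {f: True, y: True, u: True, i: False}
  {f: True, i: True, u: False, y: False}


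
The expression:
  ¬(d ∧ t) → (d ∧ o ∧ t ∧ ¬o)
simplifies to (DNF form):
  d ∧ t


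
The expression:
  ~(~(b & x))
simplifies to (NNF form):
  b & x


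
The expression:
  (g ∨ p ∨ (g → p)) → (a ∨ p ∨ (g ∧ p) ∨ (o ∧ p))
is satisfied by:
  {a: True, p: True}
  {a: True, p: False}
  {p: True, a: False}


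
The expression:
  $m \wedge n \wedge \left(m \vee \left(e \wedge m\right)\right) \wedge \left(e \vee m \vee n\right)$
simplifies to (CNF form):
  $m \wedge n$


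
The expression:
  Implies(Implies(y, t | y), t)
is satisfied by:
  {t: True}


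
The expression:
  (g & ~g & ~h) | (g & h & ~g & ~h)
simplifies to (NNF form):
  False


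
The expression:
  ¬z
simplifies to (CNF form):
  ¬z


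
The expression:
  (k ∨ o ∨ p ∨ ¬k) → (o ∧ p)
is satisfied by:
  {p: True, o: True}


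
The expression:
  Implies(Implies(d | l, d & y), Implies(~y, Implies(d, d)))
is always true.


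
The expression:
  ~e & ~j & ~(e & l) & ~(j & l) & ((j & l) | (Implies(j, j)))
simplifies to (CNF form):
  ~e & ~j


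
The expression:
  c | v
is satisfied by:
  {c: True, v: True}
  {c: True, v: False}
  {v: True, c: False}


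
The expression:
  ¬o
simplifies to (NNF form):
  ¬o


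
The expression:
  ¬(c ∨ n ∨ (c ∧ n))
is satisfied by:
  {n: False, c: False}


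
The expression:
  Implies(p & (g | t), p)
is always true.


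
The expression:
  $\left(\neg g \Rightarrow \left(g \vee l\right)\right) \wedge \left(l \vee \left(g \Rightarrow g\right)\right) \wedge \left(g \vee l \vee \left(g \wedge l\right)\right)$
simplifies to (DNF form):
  $g \vee l$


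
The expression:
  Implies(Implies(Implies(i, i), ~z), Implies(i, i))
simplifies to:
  True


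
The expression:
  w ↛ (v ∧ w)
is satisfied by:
  {w: True, v: False}


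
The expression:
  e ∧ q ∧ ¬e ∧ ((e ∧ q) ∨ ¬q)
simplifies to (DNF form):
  False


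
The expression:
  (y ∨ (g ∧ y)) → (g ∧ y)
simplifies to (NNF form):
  g ∨ ¬y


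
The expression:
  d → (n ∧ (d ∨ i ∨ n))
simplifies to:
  n ∨ ¬d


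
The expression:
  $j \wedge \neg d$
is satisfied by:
  {j: True, d: False}


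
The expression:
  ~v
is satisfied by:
  {v: False}


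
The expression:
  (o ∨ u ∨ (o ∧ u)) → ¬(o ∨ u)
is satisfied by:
  {u: False, o: False}


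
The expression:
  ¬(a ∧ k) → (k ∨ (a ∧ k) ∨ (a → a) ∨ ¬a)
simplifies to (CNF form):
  True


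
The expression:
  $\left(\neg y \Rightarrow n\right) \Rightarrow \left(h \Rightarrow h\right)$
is always true.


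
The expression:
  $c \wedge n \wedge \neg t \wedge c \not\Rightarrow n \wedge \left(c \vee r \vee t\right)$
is never true.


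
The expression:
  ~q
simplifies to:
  ~q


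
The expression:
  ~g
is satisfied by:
  {g: False}


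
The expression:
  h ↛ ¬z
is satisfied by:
  {h: True, z: True}


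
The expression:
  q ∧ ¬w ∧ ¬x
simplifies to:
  q ∧ ¬w ∧ ¬x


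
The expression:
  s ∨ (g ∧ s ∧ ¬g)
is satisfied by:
  {s: True}


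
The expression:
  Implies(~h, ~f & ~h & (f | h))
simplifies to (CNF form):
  h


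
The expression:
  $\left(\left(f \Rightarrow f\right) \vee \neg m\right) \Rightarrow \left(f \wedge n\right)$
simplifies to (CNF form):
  $f \wedge n$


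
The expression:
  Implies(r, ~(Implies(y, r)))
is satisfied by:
  {r: False}


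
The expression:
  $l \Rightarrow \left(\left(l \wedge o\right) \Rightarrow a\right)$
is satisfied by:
  {a: True, l: False, o: False}
  {l: False, o: False, a: False}
  {a: True, o: True, l: False}
  {o: True, l: False, a: False}
  {a: True, l: True, o: False}
  {l: True, a: False, o: False}
  {a: True, o: True, l: True}


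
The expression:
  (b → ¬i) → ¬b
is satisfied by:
  {i: True, b: False}
  {b: False, i: False}
  {b: True, i: True}


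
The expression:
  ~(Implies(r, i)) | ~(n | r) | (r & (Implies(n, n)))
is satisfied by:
  {r: True, n: False}
  {n: False, r: False}
  {n: True, r: True}


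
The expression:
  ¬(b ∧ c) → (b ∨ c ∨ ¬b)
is always true.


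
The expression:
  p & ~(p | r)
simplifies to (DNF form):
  False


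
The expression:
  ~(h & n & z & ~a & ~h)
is always true.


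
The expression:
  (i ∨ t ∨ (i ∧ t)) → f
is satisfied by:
  {f: True, i: False, t: False}
  {t: True, f: True, i: False}
  {f: True, i: True, t: False}
  {t: True, f: True, i: True}
  {t: False, i: False, f: False}


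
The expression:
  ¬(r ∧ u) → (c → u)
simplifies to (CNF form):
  u ∨ ¬c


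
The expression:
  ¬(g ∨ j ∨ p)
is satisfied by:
  {g: False, p: False, j: False}


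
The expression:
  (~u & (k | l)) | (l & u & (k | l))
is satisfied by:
  {k: True, l: True, u: False}
  {l: True, u: False, k: False}
  {k: True, l: True, u: True}
  {l: True, u: True, k: False}
  {k: True, u: False, l: False}


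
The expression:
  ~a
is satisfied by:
  {a: False}


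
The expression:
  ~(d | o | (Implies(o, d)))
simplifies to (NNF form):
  False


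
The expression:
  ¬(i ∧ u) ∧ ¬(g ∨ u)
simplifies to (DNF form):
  ¬g ∧ ¬u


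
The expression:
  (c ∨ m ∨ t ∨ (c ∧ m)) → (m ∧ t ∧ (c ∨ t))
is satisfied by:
  {m: True, t: True, c: False}
  {m: True, c: True, t: True}
  {c: False, t: False, m: False}


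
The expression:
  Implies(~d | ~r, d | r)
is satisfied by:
  {r: True, d: True}
  {r: True, d: False}
  {d: True, r: False}


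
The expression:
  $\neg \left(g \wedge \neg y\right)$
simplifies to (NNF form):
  $y \vee \neg g$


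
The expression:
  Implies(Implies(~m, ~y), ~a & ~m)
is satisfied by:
  {y: True, a: False, m: False}
  {a: False, m: False, y: False}
  {y: True, a: True, m: False}


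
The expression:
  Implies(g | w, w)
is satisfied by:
  {w: True, g: False}
  {g: False, w: False}
  {g: True, w: True}


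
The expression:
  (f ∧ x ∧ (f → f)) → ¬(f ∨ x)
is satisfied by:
  {x: False, f: False}
  {f: True, x: False}
  {x: True, f: False}


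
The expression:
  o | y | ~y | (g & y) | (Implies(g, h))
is always true.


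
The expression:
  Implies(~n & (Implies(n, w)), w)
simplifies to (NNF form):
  n | w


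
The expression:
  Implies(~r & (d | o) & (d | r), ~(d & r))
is always true.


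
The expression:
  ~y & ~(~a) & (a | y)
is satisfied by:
  {a: True, y: False}


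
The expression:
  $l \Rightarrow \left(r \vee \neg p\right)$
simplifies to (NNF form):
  $r \vee \neg l \vee \neg p$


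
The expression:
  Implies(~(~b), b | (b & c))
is always true.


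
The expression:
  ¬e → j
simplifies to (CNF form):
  e ∨ j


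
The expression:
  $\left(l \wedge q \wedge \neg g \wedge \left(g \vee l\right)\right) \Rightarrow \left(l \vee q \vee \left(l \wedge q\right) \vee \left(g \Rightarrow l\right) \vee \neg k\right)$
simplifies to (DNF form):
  $\text{True}$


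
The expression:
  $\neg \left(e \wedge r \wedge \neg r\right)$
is always true.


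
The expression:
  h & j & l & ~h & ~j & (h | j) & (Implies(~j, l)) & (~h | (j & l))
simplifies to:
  False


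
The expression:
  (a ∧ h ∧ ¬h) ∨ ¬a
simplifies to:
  ¬a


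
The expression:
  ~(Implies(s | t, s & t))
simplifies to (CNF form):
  (s | t) & (s | ~s) & (t | ~t) & (~s | ~t)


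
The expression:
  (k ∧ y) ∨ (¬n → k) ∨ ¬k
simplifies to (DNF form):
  True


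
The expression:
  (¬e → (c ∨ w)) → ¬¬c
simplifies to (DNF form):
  c ∨ (¬e ∧ ¬w)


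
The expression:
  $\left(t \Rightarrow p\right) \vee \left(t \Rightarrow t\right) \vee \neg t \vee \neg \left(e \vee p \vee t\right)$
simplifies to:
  $\text{True}$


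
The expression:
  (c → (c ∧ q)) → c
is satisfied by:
  {c: True}


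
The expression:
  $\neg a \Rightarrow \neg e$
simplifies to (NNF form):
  $a \vee \neg e$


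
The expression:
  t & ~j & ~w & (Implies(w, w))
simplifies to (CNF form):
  t & ~j & ~w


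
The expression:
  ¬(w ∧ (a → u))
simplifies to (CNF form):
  (a ∨ ¬w) ∧ (¬u ∨ ¬w)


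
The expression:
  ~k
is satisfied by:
  {k: False}


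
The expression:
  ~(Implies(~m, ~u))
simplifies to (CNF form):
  u & ~m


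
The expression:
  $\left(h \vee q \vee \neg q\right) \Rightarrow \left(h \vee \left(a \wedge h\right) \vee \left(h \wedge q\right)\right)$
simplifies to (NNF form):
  $h$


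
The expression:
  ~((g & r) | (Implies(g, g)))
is never true.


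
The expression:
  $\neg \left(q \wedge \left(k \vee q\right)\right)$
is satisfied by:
  {q: False}


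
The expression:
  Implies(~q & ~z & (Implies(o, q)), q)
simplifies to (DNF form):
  o | q | z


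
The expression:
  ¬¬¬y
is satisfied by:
  {y: False}


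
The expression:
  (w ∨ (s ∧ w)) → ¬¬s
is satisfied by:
  {s: True, w: False}
  {w: False, s: False}
  {w: True, s: True}


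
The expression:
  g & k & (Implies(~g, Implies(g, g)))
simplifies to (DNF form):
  g & k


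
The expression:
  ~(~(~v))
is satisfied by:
  {v: False}


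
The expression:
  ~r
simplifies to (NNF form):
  ~r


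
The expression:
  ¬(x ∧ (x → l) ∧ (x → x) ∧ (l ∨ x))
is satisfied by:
  {l: False, x: False}
  {x: True, l: False}
  {l: True, x: False}


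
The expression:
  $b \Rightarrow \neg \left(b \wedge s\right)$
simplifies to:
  $\neg b \vee \neg s$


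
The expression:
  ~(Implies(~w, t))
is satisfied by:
  {w: False, t: False}


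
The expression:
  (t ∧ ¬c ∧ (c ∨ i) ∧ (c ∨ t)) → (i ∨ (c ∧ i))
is always true.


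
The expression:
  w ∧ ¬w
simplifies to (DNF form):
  False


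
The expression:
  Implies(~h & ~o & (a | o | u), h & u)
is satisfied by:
  {o: True, h: True, u: False, a: False}
  {a: True, o: True, h: True, u: False}
  {o: True, h: True, u: True, a: False}
  {a: True, o: True, h: True, u: True}
  {o: True, u: False, h: False, a: False}
  {o: True, a: True, u: False, h: False}
  {o: True, u: True, h: False, a: False}
  {o: True, a: True, u: True, h: False}
  {h: True, a: False, u: False, o: False}
  {a: True, h: True, u: False, o: False}
  {h: True, u: True, a: False, o: False}
  {a: True, h: True, u: True, o: False}
  {a: False, u: False, h: False, o: False}


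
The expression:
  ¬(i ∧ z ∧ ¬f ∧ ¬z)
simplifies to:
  True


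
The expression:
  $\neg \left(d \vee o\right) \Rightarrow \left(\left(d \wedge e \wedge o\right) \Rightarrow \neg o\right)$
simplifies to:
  $\text{True}$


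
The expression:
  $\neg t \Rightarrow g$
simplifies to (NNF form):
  $g \vee t$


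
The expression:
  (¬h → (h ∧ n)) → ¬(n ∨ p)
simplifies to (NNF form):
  (¬n ∧ ¬p) ∨ ¬h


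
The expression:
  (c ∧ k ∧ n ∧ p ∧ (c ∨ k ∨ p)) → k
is always true.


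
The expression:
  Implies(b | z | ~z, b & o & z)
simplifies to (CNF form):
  b & o & z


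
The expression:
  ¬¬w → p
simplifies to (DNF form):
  p ∨ ¬w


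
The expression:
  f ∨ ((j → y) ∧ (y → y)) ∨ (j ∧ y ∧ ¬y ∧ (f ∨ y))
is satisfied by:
  {y: True, f: True, j: False}
  {y: True, f: False, j: False}
  {f: True, y: False, j: False}
  {y: False, f: False, j: False}
  {j: True, y: True, f: True}
  {j: True, y: True, f: False}
  {j: True, f: True, y: False}


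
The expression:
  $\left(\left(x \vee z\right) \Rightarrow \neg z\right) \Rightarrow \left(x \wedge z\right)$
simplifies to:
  $z$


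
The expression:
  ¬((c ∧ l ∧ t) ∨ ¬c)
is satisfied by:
  {c: True, l: False, t: False}
  {c: True, t: True, l: False}
  {c: True, l: True, t: False}


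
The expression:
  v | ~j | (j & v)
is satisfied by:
  {v: True, j: False}
  {j: False, v: False}
  {j: True, v: True}


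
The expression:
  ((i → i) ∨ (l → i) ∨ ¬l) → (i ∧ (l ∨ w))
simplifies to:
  i ∧ (l ∨ w)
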